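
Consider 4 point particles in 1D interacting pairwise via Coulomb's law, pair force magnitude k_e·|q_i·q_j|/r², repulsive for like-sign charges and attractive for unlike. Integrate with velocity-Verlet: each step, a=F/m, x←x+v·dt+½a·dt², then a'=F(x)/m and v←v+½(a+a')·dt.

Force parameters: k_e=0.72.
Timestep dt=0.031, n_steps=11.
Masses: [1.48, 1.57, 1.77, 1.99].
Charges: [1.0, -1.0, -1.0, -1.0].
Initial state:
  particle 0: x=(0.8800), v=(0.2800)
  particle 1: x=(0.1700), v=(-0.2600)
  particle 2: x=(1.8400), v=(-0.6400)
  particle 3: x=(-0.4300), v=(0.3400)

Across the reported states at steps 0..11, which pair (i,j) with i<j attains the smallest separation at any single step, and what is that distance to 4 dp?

step 0: x0=(0.8800) x1=(0.1700) x2=(1.8400) x3=(-0.4300)
step 1: x0=(0.8883) x1=(0.1629) x2=(1.8201) x3=(-0.4199)
step 2: x0=(0.8960) x1=(0.1578) x2=(1.7999) x3=(-0.4106)
step 3: x0=(0.9032) x1=(0.1547) x2=(1.7795) x3=(-0.4023)
step 4: x0=(0.9098) x1=(0.1536) x2=(1.7587) x3=(-0.3950)
step 5: x0=(0.9161) x1=(0.1546) x2=(1.7377) x3=(-0.3888)
step 6: x0=(0.9219) x1=(0.1577) x2=(1.7164) x3=(-0.3835)
step 7: x0=(0.9274) x1=(0.1628) x2=(1.6947) x3=(-0.3794)
step 8: x0=(0.9326) x1=(0.1701) x2=(1.6725) x3=(-0.3763)
step 9: x0=(0.9375) x1=(0.1793) x2=(1.6500) x3=(-0.3742)
step 10: x0=(0.9424) x1=(0.1906) x2=(1.6269) x3=(-0.3732)
step 11: x0=(0.9471) x1=(0.2038) x2=(1.6033) x3=(-0.3731)

pair (1,3), distance 0.5412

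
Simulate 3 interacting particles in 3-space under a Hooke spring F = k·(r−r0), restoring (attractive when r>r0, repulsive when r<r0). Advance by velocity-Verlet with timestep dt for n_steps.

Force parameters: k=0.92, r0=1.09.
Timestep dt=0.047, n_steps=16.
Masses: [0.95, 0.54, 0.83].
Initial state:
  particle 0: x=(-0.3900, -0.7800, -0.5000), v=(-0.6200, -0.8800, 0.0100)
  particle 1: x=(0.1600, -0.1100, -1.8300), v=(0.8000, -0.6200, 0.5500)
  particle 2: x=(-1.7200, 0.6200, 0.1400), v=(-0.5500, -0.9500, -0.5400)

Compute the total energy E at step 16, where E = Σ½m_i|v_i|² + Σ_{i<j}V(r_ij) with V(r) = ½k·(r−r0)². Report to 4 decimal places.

step 0: x0=(-0.3900, -0.7800, -0.5000) x1=(0.1600, -0.1100, -1.8300) x2=(-1.7200, 0.6200, 0.1400)
step 1: x0=(-0.4196, -0.8204, -0.4997) x1=(0.1951, -0.1387, -1.8011) x2=(-1.7437, 0.5740, 0.1128)
step 2: x0=(-0.4501, -0.8590, -0.4996) x1=(0.2250, -0.1666, -1.7662) x2=(-1.7630, 0.5254, 0.0820)
step 3: x0=(-0.4814, -0.8958, -0.4998) x1=(0.2495, -0.1936, -1.7256) x2=(-1.7778, 0.4742, 0.0478)
step 4: x0=(-0.5135, -0.9309, -0.5003) x1=(0.2686, -0.2200, -1.6795) x2=(-1.7882, 0.4205, 0.0104)
step 5: x0=(-0.5462, -0.9642, -0.5012) x1=(0.2820, -0.2458, -1.6281) x2=(-1.7943, 0.3644, -0.0301)
step 6: x0=(-0.5795, -0.9958, -0.5023) x1=(0.2899, -0.2711, -1.5719) x2=(-1.7960, 0.3061, -0.0734)
step 7: x0=(-0.6133, -1.0258, -0.5038) x1=(0.2921, -0.2958, -1.5112) x2=(-1.7935, 0.2456, -0.1192)
step 8: x0=(-0.6476, -1.0543, -0.5056) x1=(0.2889, -0.3203, -1.4463) x2=(-1.7870, 0.1832, -0.1674)
step 9: x0=(-0.6821, -1.0814, -0.5077) x1=(0.2803, -0.3444, -1.3778) x2=(-1.7766, 0.1190, -0.2176)
step 10: x0=(-0.7169, -1.1073, -0.5101) x1=(0.2665, -0.3683, -1.3060) x2=(-1.7625, 0.0532, -0.2697)
step 11: x0=(-0.7518, -1.1319, -0.5127) x1=(0.2476, -0.3921, -1.2313) x2=(-1.7450, -0.0141, -0.3232)
step 12: x0=(-0.7868, -1.1555, -0.5156) x1=(0.2241, -0.4159, -1.1543) x2=(-1.7244, -0.0826, -0.3780)
step 13: x0=(-0.8218, -1.1782, -0.5188) x1=(0.1961, -0.4396, -1.0753) x2=(-1.7009, -0.1521, -0.4339)
step 14: x0=(-0.8567, -1.2001, -0.5221) x1=(0.1640, -0.4634, -0.9947) x2=(-1.6748, -0.2224, -0.4905)
step 15: x0=(-0.8915, -1.2215, -0.5257) x1=(0.1282, -0.4874, -0.9130) x2=(-1.6465, -0.2934, -0.5476)
step 16: x0=(-0.9260, -1.2424, -0.5294) x1=(0.0891, -0.5116, -0.8305) x2=(-1.6162, -0.3647, -0.6051)
step 0 velocities: v0=(-0.6200, -0.8800, 0.0100) v1=(0.8000, -0.6200, 0.5500) v2=(-0.5500, -0.9500, -0.5400)
step 0: KE=1.5298, PE=1.8996, E=3.4295
step 16 velocities: v0=(-0.7315, -0.4415, -0.0795) v1=(-0.8639, -0.5160, 1.7608) v2=(0.6601, -1.5196, -1.2253)
step 16: KE=3.2225, PE=0.2045, E=3.4270

3.4270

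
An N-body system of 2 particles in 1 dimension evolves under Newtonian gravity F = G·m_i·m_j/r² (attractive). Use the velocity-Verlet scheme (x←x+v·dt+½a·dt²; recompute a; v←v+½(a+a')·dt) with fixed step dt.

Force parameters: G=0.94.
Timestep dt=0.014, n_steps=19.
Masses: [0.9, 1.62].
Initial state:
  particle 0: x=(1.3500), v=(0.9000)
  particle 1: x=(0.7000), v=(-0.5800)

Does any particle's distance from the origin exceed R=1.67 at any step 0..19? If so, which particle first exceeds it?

no

step 0: x0=(1.3500) x1=(0.7000)
step 1: x0=(1.3622) x1=(0.6921)
step 2: x0=(1.3738) x1=(0.6845)
step 3: x0=(1.3848) x1=(0.6773)
step 4: x0=(1.3951) x1=(0.6704)
step 5: x0=(1.4049) x1=(0.6639)
step 6: x0=(1.4142) x1=(0.6576)
step 7: x0=(1.4229) x1=(0.6517)
step 8: x0=(1.4311) x1=(0.6460)
step 9: x0=(1.4389) x1=(0.6406)
step 10: x0=(1.4461) x1=(0.6354)
step 11: x0=(1.4529) x1=(0.6305)
step 12: x0=(1.4593) x1=(0.6258)
step 13: x0=(1.4653) x1=(0.6214)
step 14: x0=(1.4708) x1=(0.6172)
step 15: x0=(1.4759) x1=(0.6132)
step 16: x0=(1.4806) x1=(0.6095)
step 17: x0=(1.4849) x1=(0.6060)
step 18: x0=(1.4889) x1=(0.6027)
step 19: x0=(1.4924) x1=(0.5996)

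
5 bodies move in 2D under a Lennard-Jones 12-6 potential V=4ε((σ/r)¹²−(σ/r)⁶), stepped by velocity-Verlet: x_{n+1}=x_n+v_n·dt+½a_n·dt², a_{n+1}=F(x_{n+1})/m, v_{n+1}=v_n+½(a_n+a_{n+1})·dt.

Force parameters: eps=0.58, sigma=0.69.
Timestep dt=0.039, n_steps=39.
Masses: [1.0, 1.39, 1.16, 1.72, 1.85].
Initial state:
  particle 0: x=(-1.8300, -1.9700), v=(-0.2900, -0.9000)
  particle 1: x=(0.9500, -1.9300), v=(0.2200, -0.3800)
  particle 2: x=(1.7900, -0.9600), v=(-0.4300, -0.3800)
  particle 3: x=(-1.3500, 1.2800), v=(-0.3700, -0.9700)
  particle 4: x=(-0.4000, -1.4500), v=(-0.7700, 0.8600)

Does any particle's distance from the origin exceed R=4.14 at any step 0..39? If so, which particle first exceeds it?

no

step 0: x0=(-1.8300, -1.9700) x1=(0.9500, -1.9300) x2=(1.7900, -0.9600) x3=(-1.3500, 1.2800) x4=(-0.4000, -1.4500)
step 1: x0=(-1.8413, -2.0051) x1=(0.9586, -1.9447) x2=(1.7731, -0.9749) x3=(-1.3644, 1.2422) x4=(-0.4300, -1.4165)
step 2: x0=(-1.8524, -2.0401) x1=(0.9673, -1.9591) x2=(1.7560, -0.9902) x3=(-1.3789, 1.2043) x4=(-0.4600, -1.3830)
step 3: x0=(-1.8634, -2.0751) x1=(0.9761, -1.9733) x2=(1.7386, -1.0057) x3=(-1.3933, 1.1665) x4=(-0.4900, -1.3496)
step 4: x0=(-1.8744, -2.1100) x1=(0.9851, -1.9871) x2=(1.7210, -1.0215) x3=(-1.4077, 1.1287) x4=(-0.5200, -1.3162)
step 5: x0=(-1.8853, -2.1449) x1=(0.9943, -2.0006) x2=(1.7031, -1.0378) x3=(-1.4221, 1.0908) x4=(-0.5500, -1.2829)
step 6: x0=(-1.8961, -2.1798) x1=(1.0038, -2.0138) x2=(1.6848, -1.0544) x3=(-1.4366, 1.0530) x4=(-0.5800, -1.2496)
step 7: x0=(-1.9068, -2.2146) x1=(1.0134, -2.0265) x2=(1.6662, -1.0716) x3=(-1.4510, 1.0151) x4=(-0.6100, -1.2163)
step 8: x0=(-1.9174, -2.2493) x1=(1.0234, -2.0388) x2=(1.6472, -1.0892) x3=(-1.4654, 0.9773) x4=(-0.6401, -1.1831)
step 9: x0=(-1.9281, -2.2840) x1=(1.0336, -2.0505) x2=(1.6279, -1.1075) x3=(-1.4798, 0.9395) x4=(-0.6701, -1.1499)
step 10: x0=(-1.9386, -2.3187) x1=(1.0442, -2.0617) x2=(1.6080, -1.1265) x3=(-1.4943, 0.9016) x4=(-0.7001, -1.1167)
step 11: x0=(-1.9492, -2.3533) x1=(1.0552, -2.0722) x2=(1.5877, -1.1462) x3=(-1.5087, 0.8637) x4=(-0.7302, -1.0835)
step 12: x0=(-1.9597, -2.3879) x1=(1.0666, -2.0819) x2=(1.5669, -1.1669) x3=(-1.5231, 0.8259) x4=(-0.7603, -1.0503)
step 13: x0=(-1.9701, -2.4225) x1=(1.0786, -2.0908) x2=(1.5455, -1.1887) x3=(-1.5375, 0.7880) x4=(-0.7903, -1.0172)
step 14: x0=(-1.9806, -2.4570) x1=(1.0910, -2.0986) x2=(1.5234, -1.2117) x3=(-1.5519, 0.7501) x4=(-0.8204, -0.9841)
step 15: x0=(-1.9910, -2.4916) x1=(1.1040, -2.1051) x2=(1.5006, -1.2362) x3=(-1.5663, 0.7122) x4=(-0.8505, -0.9509)
step 16: x0=(-2.0015, -2.5261) x1=(1.1178, -2.1101) x2=(1.4770, -1.2625) x3=(-1.5807, 0.6743) x4=(-0.8806, -0.9178)
step 17: x0=(-2.0119, -2.5606) x1=(1.1322, -2.1134) x2=(1.4524, -1.2908) x3=(-1.5951, 0.6363) x4=(-0.9107, -0.8846)
step 18: x0=(-2.0223, -2.5950) x1=(1.1474, -2.1148) x2=(1.4270, -1.3216) x3=(-1.6095, 0.5983) x4=(-0.9409, -0.8514)
step 19: x0=(-2.0326, -2.6295) x1=(1.1633, -2.1140) x2=(1.4007, -1.3547) x3=(-1.6238, 0.5603) x4=(-0.9710, -0.8182)
step 20: x0=(-2.0430, -2.6639) x1=(1.1796, -2.1122) x2=(1.3739, -1.3893) x3=(-1.6381, 0.5222) x4=(-1.0012, -0.7850)
step 21: x0=(-2.0534, -2.6984) x1=(1.1952, -2.1130) x2=(1.3481, -1.4206) x3=(-1.6524, 0.4841) x4=(-1.0314, -0.7516)
step 22: x0=(-2.0638, -2.7328) x1=(1.2080, -2.1263) x2=(1.3255, -1.4370) x3=(-1.6666, 0.4458) x4=(-1.0616, -0.7182)
step 23: x0=(-2.0741, -2.7672) x1=(1.2179, -2.1564) x2=(1.3063, -1.4333) x3=(-1.6807, 0.4073) x4=(-1.0920, -0.6846)
step 24: x0=(-2.0845, -2.8016) x1=(1.2271, -2.1931) x2=(1.2881, -1.4216) x3=(-1.6947, 0.3686) x4=(-1.1225, -0.6508)
step 25: x0=(-2.0949, -2.8360) x1=(1.2362, -2.2298) x2=(1.2699, -1.4098) x3=(-1.7085, 0.3295) x4=(-1.1531, -0.6167)
step 26: x0=(-2.1052, -2.8704) x1=(1.2454, -2.2647) x2=(1.2516, -1.4004) x3=(-1.7220, 0.2899) x4=(-1.1840, -0.5820)
step 27: x0=(-2.1156, -2.9048) x1=(1.2546, -2.2973) x2=(1.2333, -1.3936) x3=(-1.7350, 0.2496) x4=(-1.2154, -0.5467)
step 28: x0=(-2.1259, -2.9392) x1=(1.2638, -2.3279) x2=(1.2150, -1.3892) x3=(-1.7473, 0.2081) x4=(-1.2475, -0.5103)
step 29: x0=(-2.1363, -2.9736) x1=(1.2729, -2.3568) x2=(1.1969, -1.3869) x3=(-1.7586, 0.1651) x4=(-1.2805, -0.4726)
step 30: x0=(-2.1466, -3.0080) x1=(1.2818, -2.3842) x2=(1.1789, -1.3863) x3=(-1.7692, 0.1214) x4=(-1.3140, -0.4341)
step 31: x0=(-2.1570, -3.0424) x1=(1.2906, -2.4103) x2=(1.1610, -1.3873) x3=(-1.7848, 0.0836) x4=(-1.3430, -0.4012)
step 32: x0=(-2.1673, -3.0768) x1=(1.2993, -2.4354) x2=(1.1433, -1.3896) x3=(-1.8297, 0.0780) x4=(-1.3448, -0.3982)
step 33: x0=(-2.1777, -3.1111) x1=(1.3079, -2.4595) x2=(1.1257, -1.3929) x3=(-1.8914, 0.0890) x4=(-1.3308, -0.4106)
step 34: x0=(-2.1880, -3.1455) x1=(1.3163, -2.4828) x2=(1.1084, -1.3973) x3=(-1.9546, 0.1012) x4=(-1.3155, -0.4242)
step 35: x0=(-2.1984, -3.1799) x1=(1.3246, -2.5055) x2=(1.0911, -1.4025) x3=(-2.0166, 0.1125) x4=(-1.3014, -0.4369)
step 36: x0=(-2.2087, -3.2143) x1=(1.3327, -2.5275) x2=(1.0741, -1.4084) x3=(-2.0773, 0.1227) x4=(-1.2884, -0.4486)
step 37: x0=(-2.2190, -3.2486) x1=(1.3407, -2.5489) x2=(1.0572, -1.4150) x3=(-2.1370, 0.1323) x4=(-1.2764, -0.4597)
step 38: x0=(-2.2294, -3.2830) x1=(1.3486, -2.5699) x2=(1.0404, -1.4222) x3=(-2.1960, 0.1414) x4=(-1.2649, -0.4703)
step 39: x0=(-2.2397, -3.3174) x1=(1.3564, -2.5904) x2=(1.0238, -1.4299) x3=(-2.2546, 0.1502) x4=(-1.2539, -0.4807)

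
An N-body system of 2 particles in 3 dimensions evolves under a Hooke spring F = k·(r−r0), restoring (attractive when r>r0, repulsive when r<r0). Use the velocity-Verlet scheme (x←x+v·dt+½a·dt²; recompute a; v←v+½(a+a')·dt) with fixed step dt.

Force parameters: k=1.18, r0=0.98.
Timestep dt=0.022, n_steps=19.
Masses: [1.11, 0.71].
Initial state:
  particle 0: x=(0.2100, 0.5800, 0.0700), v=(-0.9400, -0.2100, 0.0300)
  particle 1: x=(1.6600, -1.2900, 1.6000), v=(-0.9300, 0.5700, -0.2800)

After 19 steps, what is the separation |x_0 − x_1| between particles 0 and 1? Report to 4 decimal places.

2.1436

step 0: x0=(0.2100, 0.5800, 0.0700) x1=(1.6600, -1.2900, 1.6000)
step 1: x0=(0.1896, 0.5751, 0.0709) x1=(1.6392, -1.2770, 1.5934)
step 2: x0=(0.1696, 0.5695, 0.0723) x1=(1.6176, -1.2630, 1.5861)
step 3: x0=(0.1501, 0.5633, 0.0743) x1=(1.5952, -1.2480, 1.5779)
step 4: x0=(0.1312, 0.5566, 0.0767) x1=(1.5721, -1.2321, 1.5690)
step 5: x0=(0.1126, 0.5492, 0.0796) x1=(1.5483, -1.2153, 1.5593)
step 6: x0=(0.0946, 0.5413, 0.0830) x1=(1.5237, -1.1976, 1.5489)
step 7: x0=(0.0770, 0.5328, 0.0869) x1=(1.4984, -1.1790, 1.5376)
step 8: x0=(0.0599, 0.5237, 0.0913) x1=(1.4723, -1.1595, 1.5257)
step 9: x0=(0.0433, 0.5141, 0.0961) x1=(1.4456, -1.1392, 1.5130)
step 10: x0=(0.0270, 0.5040, 0.1014) x1=(1.4181, -1.1180, 1.4997)
step 11: x0=(0.0113, 0.4933, 0.1071) x1=(1.3900, -1.0960, 1.4856)
step 12: x0=(-0.0041, 0.4822, 0.1132) x1=(1.3612, -1.0733, 1.4708)
step 13: x0=(-0.0190, 0.4706, 0.1198) x1=(1.3317, -1.0498, 1.4554)
step 14: x0=(-0.0335, 0.4585, 0.1268) x1=(1.3016, -1.0256, 1.4394)
step 15: x0=(-0.0476, 0.4459, 0.1342) x1=(1.2708, -1.0006, 1.4227)
step 16: x0=(-0.0613, 0.4329, 0.1420) x1=(1.2394, -0.9750, 1.4055)
step 17: x0=(-0.0746, 0.4196, 0.1501) x1=(1.2074, -0.9488, 1.3876)
step 18: x0=(-0.0875, 0.4058, 0.1586) x1=(1.1749, -0.9219, 1.3692)
step 19: x0=(-0.1001, 0.3916, 0.1674) x1=(1.1418, -0.8944, 1.3502)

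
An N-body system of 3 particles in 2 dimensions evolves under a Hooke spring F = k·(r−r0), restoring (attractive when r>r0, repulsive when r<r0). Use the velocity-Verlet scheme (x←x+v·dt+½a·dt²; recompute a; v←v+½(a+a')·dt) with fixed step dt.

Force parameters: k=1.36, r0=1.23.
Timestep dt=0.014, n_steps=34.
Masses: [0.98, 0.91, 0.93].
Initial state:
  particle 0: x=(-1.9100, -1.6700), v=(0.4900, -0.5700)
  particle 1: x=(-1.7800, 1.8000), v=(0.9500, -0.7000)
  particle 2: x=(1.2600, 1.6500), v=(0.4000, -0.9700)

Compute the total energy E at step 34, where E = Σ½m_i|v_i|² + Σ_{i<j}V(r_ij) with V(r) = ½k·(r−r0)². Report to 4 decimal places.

14.7551

step 0: x0=(-1.9100, -1.6700) x1=(-1.7800, 1.8000) x2=(1.2600, 1.6500)
step 1: x0=(-1.9028, -1.6773) x1=(-1.7664, 1.7899) x2=(1.2650, 1.6361)
step 2: x0=(-1.8950, -1.6834) x1=(-1.7524, 1.7790) x2=(1.2688, 1.6215)
step 3: x0=(-1.8865, -1.6882) x1=(-1.7378, 1.7675) x2=(1.2715, 1.6063)
step 4: x0=(-1.8773, -1.6918) x1=(-1.7228, 1.7553) x2=(1.2730, 1.5903)
step 5: x0=(-1.8675, -1.6941) x1=(-1.7073, 1.7425) x2=(1.2733, 1.5738)
step 6: x0=(-1.8571, -1.6951) x1=(-1.6912, 1.7289) x2=(1.2724, 1.5565)
step 7: x0=(-1.8460, -1.6949) x1=(-1.6747, 1.7147) x2=(1.2704, 1.5387)
step 8: x0=(-1.8342, -1.6935) x1=(-1.6578, 1.6998) x2=(1.2673, 1.5202)
step 9: x0=(-1.8218, -1.6909) x1=(-1.6403, 1.6843) x2=(1.2630, 1.5010)
step 10: x0=(-1.8088, -1.6870) x1=(-1.6225, 1.6681) x2=(1.2576, 1.4812)
step 11: x0=(-1.7952, -1.6820) x1=(-1.6041, 1.6512) x2=(1.2511, 1.4608)
step 12: x0=(-1.7809, -1.6757) x1=(-1.5853, 1.6337) x2=(1.2436, 1.4398)
step 13: x0=(-1.7660, -1.6683) x1=(-1.5661, 1.6156) x2=(1.2349, 1.4181)
step 14: x0=(-1.7504, -1.6597) x1=(-1.5465, 1.5968) x2=(1.2252, 1.3959)
step 15: x0=(-1.7343, -1.6500) x1=(-1.5264, 1.5774) x2=(1.2144, 1.3731)
step 16: x0=(-1.7176, -1.6391) x1=(-1.5060, 1.5573) x2=(1.2026, 1.3497)
step 17: x0=(-1.7002, -1.6272) x1=(-1.4851, 1.5367) x2=(1.1897, 1.3257)
step 18: x0=(-1.6823, -1.6141) x1=(-1.4639, 1.5155) x2=(1.1759, 1.3011)
step 19: x0=(-1.6638, -1.6000) x1=(-1.4423, 1.4936) x2=(1.1611, 1.2761)
step 20: x0=(-1.6447, -1.5848) x1=(-1.4203, 1.4712) x2=(1.1453, 1.2504)
step 21: x0=(-1.6251, -1.5686) x1=(-1.3979, 1.4482) x2=(1.1286, 1.2243)
step 22: x0=(-1.6049, -1.5514) x1=(-1.3753, 1.4247) x2=(1.1110, 1.1976)
step 23: x0=(-1.5842, -1.5332) x1=(-1.3523, 1.4006) x2=(1.0925, 1.1704)
step 24: x0=(-1.5629, -1.5141) x1=(-1.3289, 1.3760) x2=(1.0731, 1.1427)
step 25: x0=(-1.5411, -1.4940) x1=(-1.3053, 1.3508) x2=(1.0529, 1.1146)
step 26: x0=(-1.5189, -1.4730) x1=(-1.2814, 1.3252) x2=(1.0319, 1.0860)
step 27: x0=(-1.4961, -1.4511) x1=(-1.2572, 1.2990) x2=(1.0100, 1.0569)
step 28: x0=(-1.4728, -1.4283) x1=(-1.2327, 1.2724) x2=(0.9874, 1.0274)
step 29: x0=(-1.4491, -1.4047) x1=(-1.2080, 1.2453) x2=(0.9641, 0.9975)
step 30: x0=(-1.4249, -1.3804) x1=(-1.1830, 1.2178) x2=(0.9400, 0.9671)
step 31: x0=(-1.4003, -1.3552) x1=(-1.1579, 1.1898) x2=(0.9153, 0.9364)
step 32: x0=(-1.3753, -1.3293) x1=(-1.1325, 1.1614) x2=(0.8899, 0.9053)
step 33: x0=(-1.3498, -1.3026) x1=(-1.1069, 1.1326) x2=(0.8638, 0.8738)
step 34: x0=(-1.3239, -1.2753) x1=(-1.0811, 1.1035) x2=(0.8372, 0.8420)
step 0 velocities: v0=(0.4900, -0.5700) v1=(0.9500, -0.7000) v2=(0.4000, -0.9700)
step 0: KE=1.4224, PE=13.3348, E=14.7571
step 34 velocities: v0=(1.8602, 1.9749) v1=(1.8479, -2.0968) v2=(-1.9225, -2.2849)
step 34: KE=11.3071, PE=3.4479, E=14.7551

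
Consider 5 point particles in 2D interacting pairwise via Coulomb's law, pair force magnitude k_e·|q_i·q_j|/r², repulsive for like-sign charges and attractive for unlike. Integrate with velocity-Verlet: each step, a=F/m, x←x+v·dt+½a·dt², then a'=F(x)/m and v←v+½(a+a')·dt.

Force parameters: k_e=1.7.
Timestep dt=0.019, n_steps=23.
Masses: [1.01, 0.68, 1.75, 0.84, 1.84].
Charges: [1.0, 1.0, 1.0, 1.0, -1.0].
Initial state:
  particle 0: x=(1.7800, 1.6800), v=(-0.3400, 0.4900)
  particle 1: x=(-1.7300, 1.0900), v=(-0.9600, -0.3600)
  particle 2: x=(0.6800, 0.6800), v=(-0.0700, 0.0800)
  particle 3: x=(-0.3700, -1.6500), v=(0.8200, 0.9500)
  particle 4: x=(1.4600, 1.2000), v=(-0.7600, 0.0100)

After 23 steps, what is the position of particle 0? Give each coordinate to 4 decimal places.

(1.4294, 1.5839)

step 0: x0=(1.7800, 1.6800) x1=(-1.7300, 1.0900) x2=(0.6800, 0.6800) x3=(-0.3700, -1.6500) x4=(1.4600, 1.2000)
step 1: x0=(1.7732, 1.6887) x1=(-1.7483, 1.0832) x2=(0.6788, 0.6816) x3=(-0.3544, -1.6320) x4=(1.4457, 1.2005)
step 2: x0=(1.7656, 1.6961) x1=(-1.7668, 1.0765) x2=(0.6779, 0.6834) x3=(-0.3388, -1.6142) x4=(1.4315, 1.2015)
step 3: x0=(1.7574, 1.7023) x1=(-1.7855, 1.0699) x2=(0.6774, 0.6853) x3=(-0.3233, -1.5966) x4=(1.4174, 1.2031)
step 4: x0=(1.7485, 1.7074) x1=(-1.8043, 1.0635) x2=(0.6771, 0.6874) x3=(-0.3077, -1.5791) x4=(1.4035, 1.2052)
step 5: x0=(1.7390, 1.7114) x1=(-1.8234, 1.0571) x2=(0.6772, 0.6897) x3=(-0.2921, -1.5617) x4=(1.3898, 1.2077)
step 6: x0=(1.7288, 1.7143) x1=(-1.8425, 1.0508) x2=(0.6776, 0.6922) x3=(-0.2765, -1.5446) x4=(1.3761, 1.2107)
step 7: x0=(1.7179, 1.7161) x1=(-1.8619, 1.0446) x2=(0.6783, 0.6949) x3=(-0.2609, -1.5276) x4=(1.3625, 1.2141)
step 8: x0=(1.7064, 1.7169) x1=(-1.8814, 1.0385) x2=(0.6793, 0.6978) x3=(-0.2454, -1.5107) x4=(1.3491, 1.2179)
step 9: x0=(1.6942, 1.7166) x1=(-1.9011, 1.0325) x2=(0.6807, 0.7010) x3=(-0.2298, -1.4940) x4=(1.3357, 1.2222)
step 10: x0=(1.6813, 1.7152) x1=(-1.9210, 1.0265) x2=(0.6825, 0.7044) x3=(-0.2142, -1.4775) x4=(1.3224, 1.2268)
step 11: x0=(1.6678, 1.7128) x1=(-1.9410, 1.0207) x2=(0.6846, 0.7080) x3=(-0.1986, -1.4612) x4=(1.3093, 1.2318)
step 12: x0=(1.6535, 1.7092) x1=(-1.9612, 1.0150) x2=(0.6870, 0.7120) x3=(-0.1830, -1.4450) x4=(1.2963, 1.2372)
step 13: x0=(1.6384, 1.7046) x1=(-1.9815, 1.0093) x2=(0.6898, 0.7162) x3=(-0.1673, -1.4290) x4=(1.2834, 1.2430)
step 14: x0=(1.6226, 1.6988) x1=(-2.0020, 1.0038) x2=(0.6930, 0.7207) x3=(-0.1517, -1.4132) x4=(1.2706, 1.2492)
step 15: x0=(1.6059, 1.6918) x1=(-2.0227, 0.9983) x2=(0.6965, 0.7254) x3=(-0.1361, -1.3975) x4=(1.2581, 1.2558)
step 16: x0=(1.5883, 1.6837) x1=(-2.0435, 0.9929) x2=(0.7004, 0.7306) x3=(-0.1205, -1.3820) x4=(1.2457, 1.2628)
step 17: x0=(1.5696, 1.6742) x1=(-2.0645, 0.9876) x2=(0.7047, 0.7360) x3=(-0.1048, -1.3667) x4=(1.2336, 1.2703)
step 18: x0=(1.5500, 1.6633) x1=(-2.0857, 0.9823) x2=(0.7093, 0.7418) x3=(-0.0892, -1.3516) x4=(1.2218, 1.2782)
step 19: x0=(1.5291, 1.6510) x1=(-2.1070, 0.9772) x2=(0.7143, 0.7479) x3=(-0.0735, -1.3366) x4=(1.2104, 1.2866)
step 20: x0=(1.5068, 1.6372) x1=(-2.1285, 0.9721) x2=(0.7196, 0.7544) x3=(-0.0579, -1.3218) x4=(1.1995, 1.2957)
step 21: x0=(1.4830, 1.6215) x1=(-2.1501, 0.9671) x2=(0.7253, 0.7613) x3=(-0.0422, -1.3071) x4=(1.1892, 1.3053)
step 22: x0=(1.4573, 1.6039) x1=(-2.1719, 0.9621) x2=(0.7313, 0.7686) x3=(-0.0265, -1.2927) x4=(1.1796, 1.3158)
step 23: x0=(1.4294, 1.5839) x1=(-2.1939, 0.9572) x2=(0.7376, 0.7762) x3=(-0.0109, -1.2784) x4=(1.1710, 1.3272)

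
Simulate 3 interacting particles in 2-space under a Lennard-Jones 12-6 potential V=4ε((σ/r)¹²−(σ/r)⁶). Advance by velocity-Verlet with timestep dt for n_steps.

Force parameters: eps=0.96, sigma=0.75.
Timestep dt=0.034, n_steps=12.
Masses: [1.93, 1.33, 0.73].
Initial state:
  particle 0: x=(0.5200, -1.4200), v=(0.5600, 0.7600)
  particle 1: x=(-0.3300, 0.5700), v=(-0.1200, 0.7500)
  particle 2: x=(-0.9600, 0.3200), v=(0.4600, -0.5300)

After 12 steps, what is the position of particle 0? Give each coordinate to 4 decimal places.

(0.7480, -1.1090)

step 0: x0=(0.5200, -1.4200) x1=(-0.3300, 0.5700) x2=(-0.9600, 0.3200)
step 1: x0=(0.5390, -1.3942) x1=(-0.2667, 0.6222) x2=(-1.0670, 0.2533)
step 2: x0=(0.5581, -1.3683) x1=(-0.2054, 0.6735) x2=(-1.1706, 0.1881)
step 3: x0=(0.5771, -1.3424) x1=(-0.1454, 0.7241) x2=(-1.2716, 0.1243)
step 4: x0=(0.5961, -1.3165) x1=(-0.0860, 0.7744) x2=(-1.3716, 0.0610)
step 5: x0=(0.6151, -1.2906) x1=(-0.0268, 0.8246) x2=(-1.4712, -0.0022)
step 6: x0=(0.6341, -1.2647) x1=(0.0324, 0.8747) x2=(-1.5706, -0.0652)
step 7: x0=(0.6531, -1.2388) x1=(0.0915, 0.9248) x2=(-1.6700, -0.1282)
step 8: x0=(0.6721, -1.2128) x1=(0.1506, 0.9748) x2=(-1.7693, -0.1912)
step 9: x0=(0.6910, -1.1869) x1=(0.2097, 1.0249) x2=(-1.8686, -0.2542)
step 10: x0=(0.7100, -1.1609) x1=(0.2688, 1.0749) x2=(-1.9678, -0.3172)
step 11: x0=(0.7290, -1.1350) x1=(0.3279, 1.1249) x2=(-2.0671, -0.3802)
step 12: x0=(0.7480, -1.1090) x1=(0.3869, 1.1749) x2=(-2.1664, -0.4432)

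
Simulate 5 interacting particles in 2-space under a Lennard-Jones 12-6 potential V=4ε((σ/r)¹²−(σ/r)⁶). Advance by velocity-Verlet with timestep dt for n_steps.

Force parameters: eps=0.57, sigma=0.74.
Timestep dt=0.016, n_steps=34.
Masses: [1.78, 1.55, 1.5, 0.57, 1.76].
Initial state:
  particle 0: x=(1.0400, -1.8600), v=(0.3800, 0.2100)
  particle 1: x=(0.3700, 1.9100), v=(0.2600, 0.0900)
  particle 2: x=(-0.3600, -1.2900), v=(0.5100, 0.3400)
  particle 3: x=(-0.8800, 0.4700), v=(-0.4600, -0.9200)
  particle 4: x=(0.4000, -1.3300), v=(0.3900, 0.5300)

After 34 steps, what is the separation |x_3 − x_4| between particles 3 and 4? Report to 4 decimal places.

step 0: x0=(1.0400, -1.8600) x1=(0.3700, 1.9100) x2=(-0.3600, -1.2900) x3=(-0.8800, 0.4700) x4=(0.4000, -1.3300)
step 1: x0=(1.0461, -1.8566) x1=(0.3742, 1.9114) x2=(-0.3527, -1.2845) x3=(-0.8874, 0.4553) x4=(0.4070, -1.3216)
step 2: x0=(1.0521, -1.8532) x1=(0.3783, 1.9129) x2=(-0.3472, -1.2789) x3=(-0.8947, 0.4405) x4=(0.4156, -1.3132)
step 3: x0=(1.0581, -1.8498) x1=(0.3825, 1.9143) x2=(-0.3434, -1.2733) x3=(-0.9020, 0.4258) x4=(0.4256, -1.3049)
step 4: x0=(1.0641, -1.8464) x1=(0.3866, 1.9157) x2=(-0.3409, -1.2676) x3=(-0.9093, 0.4110) x4=(0.4368, -1.2967)
step 5: x0=(1.0700, -1.8429) x1=(0.3908, 1.9172) x2=(-0.3395, -1.2619) x3=(-0.9166, 0.3963) x4=(0.4489, -1.2886)
step 6: x0=(1.0759, -1.8394) x1=(0.3949, 1.9186) x2=(-0.3388, -1.2561) x3=(-0.9239, 0.3815) x4=(0.4617, -1.2805)
step 7: x0=(1.0817, -1.8359) x1=(0.3991, 1.9200) x2=(-0.3385, -1.2503) x3=(-0.9312, 0.3667) x4=(0.4748, -1.2724)
step 8: x0=(1.0876, -1.8325) x1=(0.4032, 1.9214) x2=(-0.3384, -1.2445) x3=(-0.9384, 0.3518) x4=(0.4881, -1.2643)
step 9: x0=(1.0935, -1.8290) x1=(0.4074, 1.9228) x2=(-0.3384, -1.2387) x3=(-0.9457, 0.3370) x4=(0.5015, -1.2561)
step 10: x0=(1.0994, -1.8256) x1=(0.4115, 1.9243) x2=(-0.3382, -1.2330) x3=(-0.9529, 0.3221) x4=(0.5147, -1.2479)
step 11: x0=(1.1054, -1.8222) x1=(0.4156, 1.9257) x2=(-0.3379, -1.2272) x3=(-0.9601, 0.3072) x4=(0.5276, -1.2397)
step 12: x0=(1.1114, -1.8189) x1=(0.4198, 1.9271) x2=(-0.3373, -1.2214) x3=(-0.9673, 0.2923) x4=(0.5404, -1.2313)
step 13: x0=(1.1175, -1.8157) x1=(0.4239, 1.9285) x2=(-0.3365, -1.2156) x3=(-0.9744, 0.2773) x4=(0.5528, -1.2229)
step 14: x0=(1.1237, -1.8125) x1=(0.4280, 1.9299) x2=(-0.3353, -1.2098) x3=(-0.9816, 0.2623) x4=(0.5648, -1.2144)
step 15: x0=(1.1299, -1.8095) x1=(0.4322, 1.9313) x2=(-0.3338, -1.2040) x3=(-0.9887, 0.2473) x4=(0.5766, -1.2058)
step 16: x0=(1.1362, -1.8065) x1=(0.4363, 1.9327) x2=(-0.3321, -1.1982) x3=(-0.9958, 0.2323) x4=(0.5880, -1.1971)
step 17: x0=(1.1426, -1.8036) x1=(0.4405, 1.9341) x2=(-0.3299, -1.1924) x3=(-1.0029, 0.2172) x4=(0.5990, -1.1884)
step 18: x0=(1.1490, -1.8007) x1=(0.4446, 1.9355) x2=(-0.3275, -1.1866) x3=(-1.0100, 0.2021) x4=(0.6097, -1.1795)
step 19: x0=(1.1554, -1.7979) x1=(0.4487, 1.9369) x2=(-0.3247, -1.1807) x3=(-1.0170, 0.1869) x4=(0.6201, -1.1706)
step 20: x0=(1.1619, -1.7952) x1=(0.4528, 1.9383) x2=(-0.3217, -1.1749) x3=(-1.0240, 0.1717) x4=(0.6302, -1.1617)
step 21: x0=(1.1684, -1.7925) x1=(0.4570, 1.9398) x2=(-0.3183, -1.1690) x3=(-1.0309, 0.1564) x4=(0.6400, -1.1528)
step 22: x0=(1.1749, -1.7897) x1=(0.4611, 1.9412) x2=(-0.3146, -1.1631) x3=(-1.0379, 0.1411) x4=(0.6496, -1.1438)
step 23: x0=(1.1813, -1.7870) x1=(0.4652, 1.9425) x2=(-0.3107, -1.1572) x3=(-1.0448, 0.1257) x4=(0.6589, -1.1348)
step 24: x0=(1.1877, -1.7842) x1=(0.4694, 1.9439) x2=(-0.3064, -1.1513) x3=(-1.0516, 0.1103) x4=(0.6680, -1.1259)
step 25: x0=(1.1941, -1.7813) x1=(0.4735, 1.9453) x2=(-0.3019, -1.1453) x3=(-1.0585, 0.0948) x4=(0.6769, -1.1171)
step 26: x0=(1.2004, -1.7784) x1=(0.4776, 1.9467) x2=(-0.2971, -1.1393) x3=(-1.0652, 0.0792) x4=(0.6856, -1.1083)
step 27: x0=(1.2067, -1.7754) x1=(0.4818, 1.9481) x2=(-0.2920, -1.1333) x3=(-1.0720, 0.0636) x4=(0.6941, -1.0996)
step 28: x0=(1.2128, -1.7723) x1=(0.4859, 1.9495) x2=(-0.2867, -1.1273) x3=(-1.0787, 0.0479) x4=(0.7025, -1.0910)
step 29: x0=(1.2189, -1.7691) x1=(0.4900, 1.9509) x2=(-0.2811, -1.1212) x3=(-1.0853, 0.0322) x4=(0.7107, -1.0826)
step 30: x0=(1.2248, -1.7658) x1=(0.4941, 1.9523) x2=(-0.2752, -1.1151) x3=(-1.0919, 0.0164) x4=(0.7188, -1.0742)
step 31: x0=(1.2307, -1.7623) x1=(0.4983, 1.9537) x2=(-0.2691, -1.1090) x3=(-1.0984, 0.0004) x4=(0.7267, -1.0660)
step 32: x0=(1.2365, -1.7587) x1=(0.5024, 1.9551) x2=(-0.2627, -1.1028) x3=(-1.1048, -0.0155) x4=(0.7346, -1.0580)
step 33: x0=(1.2421, -1.7550) x1=(0.5065, 1.9565) x2=(-0.2561, -1.0966) x3=(-1.1112, -0.0316) x4=(0.7423, -1.0501)
step 34: x0=(1.2476, -1.7510) x1=(0.5106, 1.9579) x2=(-0.2492, -1.0903) x3=(-1.1175, -0.0478) x4=(0.7499, -1.0423)

2.1158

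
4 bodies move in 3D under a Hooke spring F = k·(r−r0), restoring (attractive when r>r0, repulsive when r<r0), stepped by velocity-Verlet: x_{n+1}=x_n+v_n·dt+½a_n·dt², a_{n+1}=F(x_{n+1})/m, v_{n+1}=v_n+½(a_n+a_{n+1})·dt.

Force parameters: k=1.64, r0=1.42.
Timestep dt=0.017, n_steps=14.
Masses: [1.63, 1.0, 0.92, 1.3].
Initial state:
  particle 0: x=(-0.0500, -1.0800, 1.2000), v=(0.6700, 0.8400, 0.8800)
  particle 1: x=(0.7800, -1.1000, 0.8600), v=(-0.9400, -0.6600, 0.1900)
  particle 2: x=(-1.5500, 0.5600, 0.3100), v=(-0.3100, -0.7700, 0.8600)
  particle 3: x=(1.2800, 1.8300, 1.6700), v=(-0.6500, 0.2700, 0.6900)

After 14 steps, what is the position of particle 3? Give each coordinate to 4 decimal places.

(1.0351, 1.7542, 1.7819)

step 0: x0=(-0.0500, -1.0800, 1.2000) x1=(0.7800, -1.1000, 0.8600) x2=(-1.5500, 0.5600, 0.3100) x3=(1.2800, 1.8300, 1.6700)
step 1: x0=(-0.0387, -1.0654, 1.2150) x1=(0.7639, -1.1106, 0.8632) x2=(-1.5544, 0.5467, 0.3250) x3=(1.2685, 1.8339, 1.6815)
step 2: x0=(-0.0274, -1.0501, 1.2300) x1=(0.7476, -1.1202, 0.8664) x2=(-1.5570, 0.5330, 0.3407) x3=(1.2560, 1.8363, 1.6924)
step 3: x0=(-0.0163, -1.0342, 1.2450) x1=(0.7312, -1.1285, 0.8696) x2=(-1.5578, 0.5190, 0.3572) x3=(1.2425, 1.8373, 1.7027)
step 4: x0=(-0.0053, -1.0175, 1.2601) x1=(0.7145, -1.1358, 0.8727) x2=(-1.5569, 0.5046, 0.3743) x3=(1.2281, 1.8368, 1.7126)
step 5: x0=(0.0055, -1.0003, 1.2753) x1=(0.6977, -1.1419, 0.8758) x2=(-1.5543, 0.4898, 0.3922) x3=(1.2128, 1.8349, 1.7219)
step 6: x0=(0.0162, -0.9824, 1.2905) x1=(0.6808, -1.1469, 0.8789) x2=(-1.5500, 0.4748, 0.4108) x3=(1.1965, 1.8316, 1.7306)
step 7: x0=(0.0268, -0.9638, 1.3057) x1=(0.6637, -1.1508, 0.8819) x2=(-1.5440, 0.4594, 0.4300) x3=(1.1794, 1.8268, 1.7388)
step 8: x0=(0.0372, -0.9446, 1.3211) x1=(0.6465, -1.1536, 0.8849) x2=(-1.5363, 0.4438, 0.4499) x3=(1.1613, 1.8206, 1.7465)
step 9: x0=(0.0475, -0.9248, 1.3365) x1=(0.6291, -1.1554, 0.8879) x2=(-1.5269, 0.4279, 0.4705) x3=(1.1423, 1.8130, 1.7537)
step 10: x0=(0.0577, -0.9044, 1.3520) x1=(0.6117, -1.1562, 0.8908) x2=(-1.5160, 0.4118, 0.4917) x3=(1.1225, 1.8039, 1.7603)
step 11: x0=(0.0677, -0.8833, 1.3676) x1=(0.5941, -1.1559, 0.8936) x2=(-1.5035, 0.3954, 0.5136) x3=(1.1019, 1.7935, 1.7665)
step 12: x0=(0.0775, -0.8617, 1.3832) x1=(0.5764, -1.1547, 0.8964) x2=(-1.4894, 0.3788, 0.5360) x3=(1.0804, 1.7818, 1.7721)
step 13: x0=(0.0872, -0.8395, 1.3990) x1=(0.5586, -1.1525, 0.8991) x2=(-1.4739, 0.3621, 0.5591) x3=(1.0581, 1.7687, 1.7773)
step 14: x0=(0.0968, -0.8167, 1.4149) x1=(0.5407, -1.1493, 0.9018) x2=(-1.4569, 0.3452, 0.5827) x3=(1.0351, 1.7542, 1.7819)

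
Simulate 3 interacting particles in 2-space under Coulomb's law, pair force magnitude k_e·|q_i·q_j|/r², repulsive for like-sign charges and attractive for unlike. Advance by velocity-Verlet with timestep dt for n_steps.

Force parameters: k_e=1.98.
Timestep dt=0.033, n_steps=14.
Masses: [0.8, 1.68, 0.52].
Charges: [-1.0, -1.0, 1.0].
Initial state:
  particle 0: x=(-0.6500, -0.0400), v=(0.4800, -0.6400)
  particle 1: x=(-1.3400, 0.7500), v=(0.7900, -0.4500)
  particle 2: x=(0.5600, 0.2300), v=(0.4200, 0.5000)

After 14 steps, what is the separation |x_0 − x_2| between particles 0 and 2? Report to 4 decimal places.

0.9403

step 0: x0=(-0.6500, -0.0400) x1=(-1.3400, 0.7500) x2=(0.5600, 0.2300)
step 1: x0=(-0.6325, -0.0619) x1=(-1.3142, 0.7355) x2=(0.5720, 0.2463)
step 2: x0=(-0.6117, -0.0851) x1=(-1.2887, 0.7219) x2=(0.5804, 0.2623)
step 3: x0=(-0.5877, -0.1098) x1=(-1.2637, 0.7090) x2=(0.5851, 0.2778)
step 4: x0=(-0.5605, -0.1357) x1=(-1.2391, 0.6970) x2=(0.5861, 0.2927)
step 5: x0=(-0.5301, -0.1629) x1=(-1.2148, 0.6857) x2=(0.5834, 0.3068)
step 6: x0=(-0.4966, -0.1910) x1=(-1.1908, 0.6752) x2=(0.5768, 0.3201)
step 7: x0=(-0.4600, -0.2201) x1=(-1.1671, 0.6654) x2=(0.5663, 0.3324)
step 8: x0=(-0.4203, -0.2498) x1=(-1.1436, 0.6564) x2=(0.5519, 0.3436)
step 9: x0=(-0.3777, -0.2801) x1=(-1.1203, 0.6480) x2=(0.5333, 0.3533)
step 10: x0=(-0.3320, -0.3106) x1=(-1.0971, 0.6402) x2=(0.5105, 0.3613)
step 11: x0=(-0.2834, -0.3410) x1=(-1.0739, 0.6330) x2=(0.4834, 0.3674)
step 12: x0=(-0.2319, -0.3711) x1=(-1.0508, 0.6264) x2=(0.4519, 0.3711)
step 13: x0=(-0.1775, -0.4005) x1=(-1.0276, 0.6202) x2=(0.4159, 0.3722)
step 14: x0=(-0.1205, -0.4288) x1=(-1.0043, 0.6146) x2=(0.3752, 0.3702)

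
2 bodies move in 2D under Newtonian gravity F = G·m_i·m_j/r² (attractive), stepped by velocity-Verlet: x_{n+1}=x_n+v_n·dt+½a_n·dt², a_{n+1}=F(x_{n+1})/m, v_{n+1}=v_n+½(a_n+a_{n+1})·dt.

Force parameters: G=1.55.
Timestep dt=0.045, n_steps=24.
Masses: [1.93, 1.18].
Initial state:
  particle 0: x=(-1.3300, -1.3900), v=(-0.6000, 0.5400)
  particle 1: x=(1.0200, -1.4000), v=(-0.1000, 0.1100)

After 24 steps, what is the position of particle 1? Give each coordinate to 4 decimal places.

(0.6236, -1.2629)

step 0: x0=(-1.3300, -1.3900) x1=(1.0200, -1.4000)
step 1: x0=(-1.3567, -1.3657) x1=(1.0150, -1.3950)
step 2: x0=(-1.3827, -1.3414) x1=(1.0088, -1.3901)
step 3: x0=(-1.4080, -1.3171) x1=(1.0016, -1.3851)
step 4: x0=(-1.4328, -1.2929) x1=(0.9934, -1.3801)
step 5: x0=(-1.4568, -1.2686) x1=(0.9842, -1.3750)
step 6: x0=(-1.4803, -1.2444) x1=(0.9739, -1.3699)
step 7: x0=(-1.5032, -1.2202) x1=(0.9626, -1.3648)
step 8: x0=(-1.5254, -1.1961) x1=(0.9504, -1.3596)
step 9: x0=(-1.5471, -1.1720) x1=(0.9371, -1.3543)
step 10: x0=(-1.5682, -1.1479) x1=(0.9229, -1.3490)
step 11: x0=(-1.5886, -1.1239) x1=(0.9077, -1.3435)
step 12: x0=(-1.6085, -1.1000) x1=(0.8916, -1.3380)
step 13: x0=(-1.6278, -1.0761) x1=(0.8745, -1.3324)
step 14: x0=(-1.6465, -1.0522) x1=(0.8564, -1.3267)
step 15: x0=(-1.6646, -1.0284) x1=(0.8374, -1.3209)
step 16: x0=(-1.6822, -1.0047) x1=(0.8175, -1.3150)
step 17: x0=(-1.6992, -0.9811) x1=(0.7966, -1.3090)
step 18: x0=(-1.7156, -0.9575) x1=(0.7747, -1.3029)
step 19: x0=(-1.7314, -0.9340) x1=(0.7519, -1.2966)
step 20: x0=(-1.7466, -0.9106) x1=(0.7282, -1.2901)
step 21: x0=(-1.7613, -0.8873) x1=(0.7035, -1.2836)
step 22: x0=(-1.7753, -0.8641) x1=(0.6778, -1.2769)
step 23: x0=(-1.7888, -0.8410) x1=(0.6512, -1.2700)
step 24: x0=(-1.8017, -0.8180) x1=(0.6236, -1.2629)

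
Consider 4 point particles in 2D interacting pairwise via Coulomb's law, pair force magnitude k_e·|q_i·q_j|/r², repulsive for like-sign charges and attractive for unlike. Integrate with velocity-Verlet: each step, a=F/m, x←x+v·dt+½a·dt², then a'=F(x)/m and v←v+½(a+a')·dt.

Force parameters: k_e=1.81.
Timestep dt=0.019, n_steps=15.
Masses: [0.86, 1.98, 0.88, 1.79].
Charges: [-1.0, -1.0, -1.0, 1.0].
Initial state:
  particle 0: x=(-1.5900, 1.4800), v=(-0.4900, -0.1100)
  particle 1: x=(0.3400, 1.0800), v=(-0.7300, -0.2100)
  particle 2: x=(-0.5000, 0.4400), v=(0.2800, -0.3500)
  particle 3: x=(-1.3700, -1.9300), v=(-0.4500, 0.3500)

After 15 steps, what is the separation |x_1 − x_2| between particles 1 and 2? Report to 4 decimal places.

1.0085

step 0: x0=(-1.5900, 1.4800) x1=(0.3400, 1.0800) x2=(-0.5000, 0.4400) x3=(-1.3700, -1.9300)
step 1: x0=(-1.5995, 1.4780) x1=(0.3263, 1.0761) x2=(-0.4948, 0.4330) x3=(-1.3785, -1.9233)
step 2: x0=(-1.6095, 1.4762) x1=(0.3129, 1.0723) x2=(-0.4900, 0.4252) x3=(-1.3870, -1.9165)
step 3: x0=(-1.6199, 1.4746) x1=(0.2998, 1.0687) x2=(-0.4856, 0.4167) x3=(-1.3955, -1.9095)
step 4: x0=(-1.6306, 1.4732) x1=(0.2870, 1.0652) x2=(-0.4815, 0.4074) x3=(-1.4039, -1.9025)
step 5: x0=(-1.6419, 1.4720) x1=(0.2745, 1.0619) x2=(-0.4778, 0.3973) x3=(-1.4123, -1.8953)
step 6: x0=(-1.6535, 1.4710) x1=(0.2624, 1.0588) x2=(-0.4745, 0.3864) x3=(-1.4207, -1.8881)
step 7: x0=(-1.6655, 1.4701) x1=(0.2505, 1.0559) x2=(-0.4715, 0.3747) x3=(-1.4290, -1.8807)
step 8: x0=(-1.6779, 1.4694) x1=(0.2390, 1.0531) x2=(-0.4690, 0.3621) x3=(-1.4373, -1.8732)
step 9: x0=(-1.6908, 1.4689) x1=(0.2278, 1.0505) x2=(-0.4668, 0.3488) x3=(-1.4455, -1.8656)
step 10: x0=(-1.7040, 1.4685) x1=(0.2169, 1.0482) x2=(-0.4650, 0.3345) x3=(-1.4538, -1.8578)
step 11: x0=(-1.7176, 1.4683) x1=(0.2063, 1.0460) x2=(-0.4636, 0.3195) x3=(-1.4619, -1.8500)
step 12: x0=(-1.7316, 1.4683) x1=(0.1960, 1.0441) x2=(-0.4626, 0.3036) x3=(-1.4701, -1.8420)
step 13: x0=(-1.7459, 1.4684) x1=(0.1860, 1.0423) x2=(-0.4620, 0.2868) x3=(-1.4781, -1.8339)
step 14: x0=(-1.7606, 1.4686) x1=(0.1762, 1.0408) x2=(-0.4617, 0.2692) x3=(-1.4862, -1.8257)
step 15: x0=(-1.7757, 1.4690) x1=(0.1668, 1.0394) x2=(-0.4618, 0.2508) x3=(-1.4942, -1.8173)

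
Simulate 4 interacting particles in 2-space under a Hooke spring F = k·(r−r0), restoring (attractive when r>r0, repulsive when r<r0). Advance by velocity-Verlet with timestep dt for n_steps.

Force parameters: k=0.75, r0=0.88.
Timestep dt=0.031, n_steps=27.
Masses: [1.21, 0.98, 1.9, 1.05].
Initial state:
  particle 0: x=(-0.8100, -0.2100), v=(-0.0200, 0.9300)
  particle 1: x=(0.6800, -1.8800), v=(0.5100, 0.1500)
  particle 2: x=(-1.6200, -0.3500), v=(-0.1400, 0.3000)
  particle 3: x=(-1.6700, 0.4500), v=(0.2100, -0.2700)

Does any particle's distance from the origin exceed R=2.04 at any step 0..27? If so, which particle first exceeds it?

no

step 0: x0=(-0.8100, -0.2100) x1=(0.6800, -1.8800) x2=(-1.6200, -0.3500) x3=(-1.6700, 0.4500)
step 1: x0=(-0.8104, -0.1814) x1=(0.6943, -1.8740) x2=(-1.6241, -0.3409) x3=(-1.6628, 0.4410)
step 2: x0=(-0.8103, -0.1534) x1=(0.7054, -1.8651) x2=(-1.6275, -0.3323) x3=(-1.6544, 0.4309)
step 3: x0=(-0.8097, -0.1260) x1=(0.7134, -1.8535) x2=(-1.6304, -0.3241) x3=(-1.6447, 0.4196)
step 4: x0=(-0.8085, -0.0991) x1=(0.7183, -1.8392) x2=(-1.6327, -0.3163) x3=(-1.6337, 0.4072)
step 5: x0=(-0.8068, -0.0729) x1=(0.7201, -1.8220) x2=(-1.6344, -0.3090) x3=(-1.6216, 0.3938)
step 6: x0=(-0.8046, -0.0472) x1=(0.7187, -1.8021) x2=(-1.6354, -0.3022) x3=(-1.6082, 0.3794)
step 7: x0=(-0.8018, -0.0223) x1=(0.7141, -1.7795) x2=(-1.6359, -0.2958) x3=(-1.5936, 0.3640)
step 8: x0=(-0.7985, 0.0021) x1=(0.7065, -1.7542) x2=(-1.6358, -0.2899) x3=(-1.5779, 0.3477)
step 9: x0=(-0.7946, 0.0257) x1=(0.6958, -1.7263) x2=(-1.6350, -0.2845) x3=(-1.5610, 0.3306)
step 10: x0=(-0.7901, 0.0487) x1=(0.6821, -1.6958) x2=(-1.6337, -0.2796) x3=(-1.5431, 0.3126)
step 11: x0=(-0.7851, 0.0711) x1=(0.6654, -1.6627) x2=(-1.6318, -0.2751) x3=(-1.5241, 0.2939)
step 12: x0=(-0.7794, 0.0928) x1=(0.6459, -1.6272) x2=(-1.6293, -0.2710) x3=(-1.5041, 0.2744)
step 13: x0=(-0.7733, 0.1138) x1=(0.6234, -1.5892) x2=(-1.6262, -0.2674) x3=(-1.4831, 0.2543)
step 14: x0=(-0.7665, 0.1342) x1=(0.5982, -1.5490) x2=(-1.6226, -0.2643) x3=(-1.4612, 0.2336)
step 15: x0=(-0.7592, 0.1540) x1=(0.5703, -1.5065) x2=(-1.6185, -0.2616) x3=(-1.4384, 0.2123)
step 16: x0=(-0.7514, 0.1732) x1=(0.5398, -1.4618) x2=(-1.6139, -0.2594) x3=(-1.4146, 0.1904)
step 17: x0=(-0.7430, 0.1918) x1=(0.5067, -1.4151) x2=(-1.6087, -0.2575) x3=(-1.3901, 0.1681)
step 18: x0=(-0.7341, 0.2098) x1=(0.4713, -1.3664) x2=(-1.6031, -0.2561) x3=(-1.3647, 0.1453)
step 19: x0=(-0.7248, 0.2273) x1=(0.4336, -1.3158) x2=(-1.5970, -0.2550) x3=(-1.3386, 0.1220)
step 20: x0=(-0.7149, 0.2442) x1=(0.3937, -1.2635) x2=(-1.5905, -0.2543) x3=(-1.3117, 0.0984)
step 21: x0=(-0.7047, 0.2607) x1=(0.3517, -1.2096) x2=(-1.5836, -0.2539) x3=(-1.2841, 0.0744)
step 22: x0=(-0.6940, 0.2768) x1=(0.3078, -1.1542) x2=(-1.5764, -0.2538) x3=(-1.2559, 0.0501)
step 23: x0=(-0.6829, 0.2924) x1=(0.2620, -1.0973) x2=(-1.5688, -0.2540) x3=(-1.2270, 0.0254)
step 24: x0=(-0.6716, 0.3077) x1=(0.2147, -1.0392) x2=(-1.5609, -0.2545) x3=(-1.1975, 0.0004)
step 25: x0=(-0.6599, 0.3226) x1=(0.1657, -0.9800) x2=(-1.5527, -0.2552) x3=(-1.1674, -0.0248)
step 26: x0=(-0.6480, 0.3373) x1=(0.1154, -0.9197) x2=(-1.5442, -0.2561) x3=(-1.1368, -0.0503)
step 27: x0=(-0.6358, 0.3516) x1=(0.0639, -0.8585) x2=(-1.5355, -0.2571) x3=(-1.1057, -0.0761)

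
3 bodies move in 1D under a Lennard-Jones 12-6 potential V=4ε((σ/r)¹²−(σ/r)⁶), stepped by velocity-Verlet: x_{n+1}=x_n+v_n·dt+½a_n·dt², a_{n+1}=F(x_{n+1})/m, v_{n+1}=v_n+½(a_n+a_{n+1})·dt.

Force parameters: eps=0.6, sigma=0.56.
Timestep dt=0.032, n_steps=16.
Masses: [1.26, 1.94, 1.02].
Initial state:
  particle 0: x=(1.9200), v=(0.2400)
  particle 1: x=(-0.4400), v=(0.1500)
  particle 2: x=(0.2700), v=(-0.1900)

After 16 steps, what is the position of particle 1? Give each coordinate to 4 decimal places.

step 0: x0=(1.9200) x1=(-0.4400) x2=(0.2700)
step 1: x0=(1.9277) x1=(-0.4345) x2=(0.2627)
step 2: x0=(1.9353) x1=(-0.4277) x2=(0.2527)
step 3: x0=(1.9430) x1=(-0.4196) x2=(0.2403)
step 4: x0=(1.9506) x1=(-0.4103) x2=(0.2259)
step 5: x0=(1.9583) x1=(-0.4007) x2=(0.2107)
step 6: x0=(1.9659) x1=(-0.3924) x2=(0.1980)
step 7: x0=(1.9735) x1=(-0.3884) x2=(0.1935)
step 8: x0=(1.9811) x1=(-0.3905) x2=(0.2006)
step 9: x0=(1.9887) x1=(-0.3967) x2=(0.2156)
step 10: x0=(1.9963) x1=(-0.4042) x2=(0.2329)
step 11: x0=(2.0039) x1=(-0.4112) x2=(0.2495)
step 12: x0=(2.0115) x1=(-0.4172) x2=(0.2640)
step 13: x0=(2.0191) x1=(-0.4218) x2=(0.2759)
step 14: x0=(2.0266) x1=(-0.4250) x2=(0.2853)
step 15: x0=(2.0342) x1=(-0.4270) x2=(0.2922)
step 16: x0=(2.0417) x1=(-0.4276) x2=(0.2966)

(-0.4276)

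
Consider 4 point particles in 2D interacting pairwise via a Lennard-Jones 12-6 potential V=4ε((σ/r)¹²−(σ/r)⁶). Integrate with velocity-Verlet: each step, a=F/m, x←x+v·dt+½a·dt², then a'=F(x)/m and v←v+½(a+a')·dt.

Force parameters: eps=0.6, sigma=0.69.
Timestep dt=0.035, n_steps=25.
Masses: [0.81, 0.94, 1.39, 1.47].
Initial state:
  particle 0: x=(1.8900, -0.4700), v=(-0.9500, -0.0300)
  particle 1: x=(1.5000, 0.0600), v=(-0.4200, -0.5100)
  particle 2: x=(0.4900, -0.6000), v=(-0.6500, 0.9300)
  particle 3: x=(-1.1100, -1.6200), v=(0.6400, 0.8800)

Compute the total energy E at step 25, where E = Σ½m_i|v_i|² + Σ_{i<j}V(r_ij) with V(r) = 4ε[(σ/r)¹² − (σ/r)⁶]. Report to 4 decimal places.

step 0: x0=(1.8900, -0.4700) x1=(1.5000, 0.0600) x2=(0.4900, -0.6000) x3=(-1.1100, -1.6200)
step 1: x0=(1.8783, -0.5004) x1=(1.4665, 0.0673) x2=(0.4674, -0.5674) x3=(-1.0876, -1.5892)
step 2: x0=(1.8798, -0.5494) x1=(1.4209, 0.0903) x2=(0.4453, -0.5345) x3=(-1.0652, -1.5584)
step 3: x0=(1.8804, -0.5974) x1=(1.3753, 0.1121) x2=(0.4237, -0.5014) x3=(-1.0427, -1.5276)
step 4: x0=(1.8790, -0.6429) x1=(1.3306, 0.1313) x2=(0.4025, -0.4681) x3=(-1.0203, -1.4967)
step 5: x0=(1.8762, -0.6864) x1=(1.2864, 0.1483) x2=(0.3819, -0.4345) x3=(-0.9978, -1.4659)
step 6: x0=(1.8722, -0.7285) x1=(1.2422, 0.1636) x2=(0.3620, -0.4005) x3=(-0.9753, -1.4350)
step 7: x0=(1.8675, -0.7697) x1=(1.1974, 0.1775) x2=(0.3428, -0.3661) x3=(-0.9528, -1.4041)
step 8: x0=(1.8623, -0.8103) x1=(1.1518, 0.1900) x2=(0.3245, -0.3312) x3=(-0.9302, -1.3732)
step 9: x0=(1.8567, -0.8504) x1=(1.1049, 0.2012) x2=(0.3072, -0.2956) x3=(-0.9076, -1.3422)
step 10: x0=(1.8508, -0.8902) x1=(1.0564, 0.2111) x2=(0.2911, -0.2594) x3=(-0.8850, -1.3113)
step 11: x0=(1.8447, -0.9297) x1=(1.0058, 0.2194) x2=(0.2765, -0.2223) x3=(-0.8623, -1.2803)
step 12: x0=(1.8384, -0.9691) x1=(0.9530, 0.2261) x2=(0.2634, -0.1844) x3=(-0.8396, -1.2492)
step 13: x0=(1.8320, -1.0083) x1=(0.8988, 0.2319) x2=(0.2514, -0.1458) x3=(-0.8168, -1.2181)
step 14: x0=(1.8255, -1.0474) x1=(0.8474, 0.2392) x2=(0.2374, -0.1085) x3=(-0.7940, -1.1869)
step 15: x0=(1.8189, -1.0865) x1=(0.8129, 0.2560) x2=(0.2120, -0.0777) x3=(-0.7711, -1.1557)
step 16: x0=(1.8123, -1.1255) x1=(0.8040, 0.2870) x2=(0.1693, -0.0566) x3=(-0.7482, -1.1245)
step 17: x0=(1.8056, -1.1644) x1=(0.8043, 0.3229) x2=(0.1202, -0.0389) x3=(-0.7251, -1.0931)
step 18: x0=(1.7989, -1.2033) x1=(0.8047, 0.3588) x2=(0.0710, -0.0214) x3=(-0.7020, -1.0616)
step 19: x0=(1.7921, -1.2422) x1=(0.8028, 0.3936) x2=(0.0232, -0.0033) x3=(-0.6787, -1.0299)
step 20: x0=(1.7853, -1.2810) x1=(0.7987, 0.4271) x2=(-0.0231, 0.0154) x3=(-0.6553, -0.9980)
step 21: x0=(1.7785, -1.3198) x1=(0.7924, 0.4595) x2=(-0.0682, 0.0344) x3=(-0.6317, -0.9658)
step 22: x0=(1.7717, -1.3586) x1=(0.7843, 0.4911) x2=(-0.1124, 0.0537) x3=(-0.6078, -0.9332)
step 23: x0=(1.7648, -1.3974) x1=(0.7748, 0.5219) x2=(-0.1559, 0.0729) x3=(-0.5837, -0.9001)
step 24: x0=(1.7580, -1.4361) x1=(0.7641, 0.5521) x2=(-0.1988, 0.0918) x3=(-0.5593, -0.8664)
step 25: x0=(1.7511, -1.4749) x1=(0.7524, 0.5818) x2=(-0.2414, 0.1101) x3=(-0.5346, -0.8318)
step 0 velocities: v0=(-0.9500, -0.0300) v1=(-0.4200, -0.5100) v2=(-0.6500, 0.9300) v3=(0.6400, 0.8800)
step 0: KE=2.3360, PE=0.9305, E=3.2665
step 25 velocities: v0=(-0.1964, -1.1069) v1=(-0.3463, 0.8435) v2=(-1.2145, 0.5112) v3=(0.7114, 1.0039)
step 25: KE=3.2222, PE=-0.3949, E=2.8273

2.8273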